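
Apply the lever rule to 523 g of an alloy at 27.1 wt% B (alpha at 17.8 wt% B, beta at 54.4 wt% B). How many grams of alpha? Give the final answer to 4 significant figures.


f_alpha = (C_beta - C0) / (C_beta - C_alpha)
f_alpha = (54.4 - 27.1) / (54.4 - 17.8) = 0.745902
m_alpha = f_alpha * m_total = 0.745902 * 523 = 390.1 g


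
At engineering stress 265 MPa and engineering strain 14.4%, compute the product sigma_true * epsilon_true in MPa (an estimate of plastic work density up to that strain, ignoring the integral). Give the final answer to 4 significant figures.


sigma_true = sigma_eng * (1 + epsilon_eng)
sigma_true = 265 * (1 + 0.144) = 303.16 MPa
epsilon_true = ln(1 + epsilon_eng)
epsilon_true = ln(1 + 0.144) = 0.134531
sigma_true * epsilon_true = 303.16 * 0.134531 = 40.78 MPa


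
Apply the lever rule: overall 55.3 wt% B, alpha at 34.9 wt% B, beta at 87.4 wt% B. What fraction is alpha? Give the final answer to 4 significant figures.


f_alpha = (C_beta - C0) / (C_beta - C_alpha)
f_alpha = (87.4 - 55.3) / (87.4 - 34.9)
f_alpha = 0.6114


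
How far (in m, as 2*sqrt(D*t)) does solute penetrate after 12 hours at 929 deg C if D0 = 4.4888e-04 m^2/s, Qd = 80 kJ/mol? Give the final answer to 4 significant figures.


Step 1: D = D0 * exp(-Qd/(R*T))
T = 1202.15 K
D = 4.4888e-04 * exp(-80e3 / (8.314 * 1202.15)) = 1.49942e-07 m^2/s
Step 2: L = 2*sqrt(D*t)
t = 12 h = 43200 s
L = 2*sqrt(1.49942e-07 * 43200) = 0.161 m


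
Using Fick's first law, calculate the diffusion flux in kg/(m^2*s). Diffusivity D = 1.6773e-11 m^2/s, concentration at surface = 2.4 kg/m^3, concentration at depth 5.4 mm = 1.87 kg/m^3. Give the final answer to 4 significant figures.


J = -D * (dC/dx) = D * (C1 - C2) / dx
J = 1.6773e-11 * (2.4 - 1.87) / 5.4e-03
J = 1.646e-09 kg/(m^2*s)


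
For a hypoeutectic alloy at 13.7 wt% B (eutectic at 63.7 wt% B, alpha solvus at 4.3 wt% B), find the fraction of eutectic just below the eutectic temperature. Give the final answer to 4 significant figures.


f_primary = (C_e - C0) / (C_e - C_alpha_max)
f_primary = (63.7 - 13.7) / (63.7 - 4.3)
f_primary = 0.841751
f_eutectic = 1 - 0.841751 = 0.1582


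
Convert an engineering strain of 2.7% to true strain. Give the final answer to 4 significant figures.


epsilon_true = ln(1 + epsilon_eng)
epsilon_true = ln(1 + 0.027)
epsilon_true = 0.02664


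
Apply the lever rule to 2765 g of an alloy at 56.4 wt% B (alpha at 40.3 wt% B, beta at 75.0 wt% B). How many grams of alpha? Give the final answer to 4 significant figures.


f_alpha = (C_beta - C0) / (C_beta - C_alpha)
f_alpha = (75.0 - 56.4) / (75.0 - 40.3) = 0.536023
m_alpha = f_alpha * m_total = 0.536023 * 2765 = 1482 g


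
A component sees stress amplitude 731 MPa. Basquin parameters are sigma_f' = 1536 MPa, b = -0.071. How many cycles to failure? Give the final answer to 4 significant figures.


sigma_a = sigma_f' * (2*Nf)^b
2*Nf = (sigma_a / sigma_f')^(1/b)
2*Nf = (731 / 1536)^(1/-0.071)
2*Nf = 34824.5
Nf = 17410 cycles


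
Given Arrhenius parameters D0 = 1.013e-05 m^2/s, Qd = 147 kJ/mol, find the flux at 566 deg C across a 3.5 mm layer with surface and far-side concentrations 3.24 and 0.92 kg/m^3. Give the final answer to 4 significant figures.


Step 1: D = D0 * exp(-Qd/(R*T))
T = 566 + 273.15 = 839.15 K
D = 1.013e-05 * exp(-147e3 / (8.314 * 839.15)) = 7.16074e-15 m^2/s
Step 2: J = D * (C1 - C2) / dx
J = 7.16074e-15 * (3.24 - 0.92) / 3.5e-03
J = 4.747e-12 kg/(m^2*s)


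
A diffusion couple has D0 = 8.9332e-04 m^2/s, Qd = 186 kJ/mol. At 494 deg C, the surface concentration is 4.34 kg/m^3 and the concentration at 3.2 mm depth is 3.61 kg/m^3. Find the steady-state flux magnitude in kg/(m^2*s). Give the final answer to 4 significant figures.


Step 1: D = D0 * exp(-Qd/(R*T))
T = 494 + 273.15 = 767.15 K
D = 8.9332e-04 * exp(-186e3 / (8.314 * 767.15)) = 1.93177e-16 m^2/s
Step 2: J = D * (C1 - C2) / dx
J = 1.93177e-16 * (4.34 - 3.61) / 3.2e-03
J = 4.407e-14 kg/(m^2*s)


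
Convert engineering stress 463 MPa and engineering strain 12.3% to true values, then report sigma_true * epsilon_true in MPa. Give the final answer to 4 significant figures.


sigma_true = sigma_eng * (1 + epsilon_eng)
sigma_true = 463 * (1 + 0.123) = 519.949 MPa
epsilon_true = ln(1 + epsilon_eng)
epsilon_true = ln(1 + 0.123) = 0.116004
sigma_true * epsilon_true = 519.949 * 0.116004 = 60.32 MPa


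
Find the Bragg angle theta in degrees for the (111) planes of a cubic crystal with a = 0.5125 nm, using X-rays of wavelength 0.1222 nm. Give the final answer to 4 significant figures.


d = a / sqrt(h^2+k^2+l^2)
d = 0.5125 / sqrt(3) = 0.295892 nm
lambda = 2*d*sin(theta)  =>  sin(theta) = lambda / (2*d)
sin(theta) = 0.1222 / (2 * 0.295892) = 0.206494
theta = 11.92 deg


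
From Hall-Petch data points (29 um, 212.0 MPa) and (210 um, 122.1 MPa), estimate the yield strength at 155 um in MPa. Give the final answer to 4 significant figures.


sigma_y = sigma0 + k / sqrt(d)
1/sqrt(d1) = 1/sqrt(2.9e-05) = 185.695;  1/sqrt(d2) = 69.0066
k = (sigma1 - sigma2) / (1/sqrt(d1) - 1/sqrt(d2)) = (212.0 - 122.1) / (185.695 - 69.0066) = 0.770425 MPa*m^0.5
sigma0 = sigma1 - k/sqrt(d1) = 212.0 - 0.770425*185.695 = 68.9356 MPa
sigma_y(d3) = 68.9356 + 0.770425 / sqrt(1.55e-04) = 130.8 MPa


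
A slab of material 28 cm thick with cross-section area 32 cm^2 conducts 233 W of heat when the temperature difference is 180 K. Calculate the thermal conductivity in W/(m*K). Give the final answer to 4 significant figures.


k = Q*L / (A*dT)
L = 0.28 m, A = 3.2e-03 m^2
k = 233 * 0.28 / (3.2e-03 * 180)
k = 113.3 W/(m*K)


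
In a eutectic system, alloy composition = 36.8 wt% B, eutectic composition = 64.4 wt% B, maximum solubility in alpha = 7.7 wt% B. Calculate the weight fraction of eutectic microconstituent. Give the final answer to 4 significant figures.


f_primary = (C_e - C0) / (C_e - C_alpha_max)
f_primary = (64.4 - 36.8) / (64.4 - 7.7)
f_primary = 0.486772
f_eutectic = 1 - 0.486772 = 0.5132


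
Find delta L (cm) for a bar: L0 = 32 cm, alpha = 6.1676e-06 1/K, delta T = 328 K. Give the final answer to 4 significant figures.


dL = L0 * alpha * dT
dL = 32 * 6.1676e-06 * 328
dL = 0.06474 cm


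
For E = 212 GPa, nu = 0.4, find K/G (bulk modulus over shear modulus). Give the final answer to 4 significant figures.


G = E / (2*(1+nu))
G = 212 / (2*(1+0.4)) = 75.7143 GPa
K = E / (3*(1-2*nu))
K = 212 / (3*(1-2*0.4)) = 353.333 GPa
K/G = 353.333 / 75.7143 = 4.667


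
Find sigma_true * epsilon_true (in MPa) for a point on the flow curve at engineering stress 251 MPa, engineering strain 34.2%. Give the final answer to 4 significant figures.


sigma_true = sigma_eng * (1 + epsilon_eng)
sigma_true = 251 * (1 + 0.342) = 336.842 MPa
epsilon_true = ln(1 + epsilon_eng)
epsilon_true = ln(1 + 0.342) = 0.294161
sigma_true * epsilon_true = 336.842 * 0.294161 = 99.09 MPa


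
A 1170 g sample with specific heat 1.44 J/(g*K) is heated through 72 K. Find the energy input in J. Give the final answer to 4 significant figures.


Q = m * cp * dT
Q = 1170 * 1.44 * 72
Q = 121300 J


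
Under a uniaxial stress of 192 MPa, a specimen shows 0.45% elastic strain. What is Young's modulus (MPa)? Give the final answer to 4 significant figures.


E = sigma / epsilon
epsilon = 0.45% = 4.5e-03
E = 192 / 4.5e-03
E = 42670 MPa


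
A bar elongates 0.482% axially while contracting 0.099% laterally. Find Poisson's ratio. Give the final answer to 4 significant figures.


nu = -epsilon_lat / epsilon_axial
Lateral strain is contraction (negative), so using magnitudes:
nu = 0.099 / 0.482
nu = 0.2054


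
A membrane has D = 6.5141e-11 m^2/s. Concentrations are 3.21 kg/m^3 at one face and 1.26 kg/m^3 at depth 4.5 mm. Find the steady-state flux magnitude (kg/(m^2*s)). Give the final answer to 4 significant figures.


J = -D * (dC/dx) = D * (C1 - C2) / dx
J = 6.5141e-11 * (3.21 - 1.26) / 4.5e-03
J = 2.823e-08 kg/(m^2*s)


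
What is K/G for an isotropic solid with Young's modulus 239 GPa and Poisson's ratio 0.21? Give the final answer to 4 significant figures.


G = E / (2*(1+nu))
G = 239 / (2*(1+0.21)) = 98.7603 GPa
K = E / (3*(1-2*nu))
K = 239 / (3*(1-2*0.21)) = 137.356 GPa
K/G = 137.356 / 98.7603 = 1.391


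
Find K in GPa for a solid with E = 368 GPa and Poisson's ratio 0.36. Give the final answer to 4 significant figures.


K = E / (3*(1-2*nu))
K = 368 / (3*(1-2*0.36))
K = 438.1 GPa


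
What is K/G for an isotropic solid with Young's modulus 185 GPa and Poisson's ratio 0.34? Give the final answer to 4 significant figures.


G = E / (2*(1+nu))
G = 185 / (2*(1+0.34)) = 69.0299 GPa
K = E / (3*(1-2*nu))
K = 185 / (3*(1-2*0.34)) = 192.708 GPa
K/G = 192.708 / 69.0299 = 2.792


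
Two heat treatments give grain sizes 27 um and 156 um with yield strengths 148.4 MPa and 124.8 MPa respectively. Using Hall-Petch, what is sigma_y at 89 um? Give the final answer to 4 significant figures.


sigma_y = sigma0 + k / sqrt(d)
1/sqrt(d1) = 1/sqrt(2.7e-05) = 192.45;  1/sqrt(d2) = 80.0641
k = (sigma1 - sigma2) / (1/sqrt(d1) - 1/sqrt(d2)) = (148.4 - 124.8) / (192.45 - 80.0641) = 0.209991 MPa*m^0.5
sigma0 = sigma1 - k/sqrt(d1) = 148.4 - 0.209991*192.45 = 107.987 MPa
sigma_y(d3) = 107.987 + 0.209991 / sqrt(8.9e-05) = 130.2 MPa


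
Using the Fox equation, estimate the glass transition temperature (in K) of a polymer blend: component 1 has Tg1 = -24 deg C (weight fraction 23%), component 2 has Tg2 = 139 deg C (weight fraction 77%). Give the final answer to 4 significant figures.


1/Tg = w1/Tg1 + w2/Tg2 (in Kelvin)
Tg1 = 249.15 K, Tg2 = 412.15 K
1/Tg = 0.23/249.15 + 0.77/412.15
Tg = 358.2 K


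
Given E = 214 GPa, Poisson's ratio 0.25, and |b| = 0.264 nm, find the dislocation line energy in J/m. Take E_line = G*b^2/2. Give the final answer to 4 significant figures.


Step 1: G = E / (2*(1+nu))
G = 214 / (2*(1+0.25)) = 85.6 GPa = 8.56e+10 Pa
Step 2: E_line = G*b^2/2
b = 0.264 nm = 2.64e-10 m
E_line = 0.5 * 8.56e+10 * (2.64e-10)^2 = 2.983e-09 J/m


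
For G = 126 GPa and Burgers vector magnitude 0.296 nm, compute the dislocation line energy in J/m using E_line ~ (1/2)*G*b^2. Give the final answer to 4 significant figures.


E = G*b^2/2
b = 0.296 nm = 2.96e-10 m
G = 126 GPa = 1.26e+11 Pa
E = 0.5 * 1.26e+11 * (2.96e-10)^2
E = 5.52e-09 J/m


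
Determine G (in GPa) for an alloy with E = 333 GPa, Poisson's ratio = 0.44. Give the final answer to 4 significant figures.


G = E / (2*(1+nu))
G = 333 / (2*(1+0.44))
G = 115.6 GPa


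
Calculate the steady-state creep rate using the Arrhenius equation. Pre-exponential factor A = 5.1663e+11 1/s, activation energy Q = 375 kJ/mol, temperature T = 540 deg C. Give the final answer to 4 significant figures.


rate = A * exp(-Q / (R*T))
T = 540 + 273.15 = 813.15 K
rate = 5.1663e+11 * exp(-375e3 / (8.314 * 813.15))
rate = 4.2e-13 1/s


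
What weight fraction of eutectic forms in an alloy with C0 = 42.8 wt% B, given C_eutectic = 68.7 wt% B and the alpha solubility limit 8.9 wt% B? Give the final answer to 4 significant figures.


f_primary = (C_e - C0) / (C_e - C_alpha_max)
f_primary = (68.7 - 42.8) / (68.7 - 8.9)
f_primary = 0.43311
f_eutectic = 1 - 0.43311 = 0.5669


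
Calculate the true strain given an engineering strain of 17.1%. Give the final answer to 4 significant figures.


epsilon_true = ln(1 + epsilon_eng)
epsilon_true = ln(1 + 0.171)
epsilon_true = 0.1579


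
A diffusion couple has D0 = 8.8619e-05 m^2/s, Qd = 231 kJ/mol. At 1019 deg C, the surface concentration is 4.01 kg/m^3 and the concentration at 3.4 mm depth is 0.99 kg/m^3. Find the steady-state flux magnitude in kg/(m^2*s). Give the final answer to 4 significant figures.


Step 1: D = D0 * exp(-Qd/(R*T))
T = 1019 + 273.15 = 1292.15 K
D = 8.8619e-05 * exp(-231e3 / (8.314 * 1292.15)) = 4.06545e-14 m^2/s
Step 2: J = D * (C1 - C2) / dx
J = 4.06545e-14 * (4.01 - 0.99) / 3.4e-03
J = 3.611e-11 kg/(m^2*s)


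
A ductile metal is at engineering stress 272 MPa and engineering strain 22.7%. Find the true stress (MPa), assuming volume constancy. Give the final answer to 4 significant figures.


sigma_true = sigma_eng * (1 + epsilon_eng)
sigma_true = 272 * (1 + 0.227)
sigma_true = 333.7 MPa


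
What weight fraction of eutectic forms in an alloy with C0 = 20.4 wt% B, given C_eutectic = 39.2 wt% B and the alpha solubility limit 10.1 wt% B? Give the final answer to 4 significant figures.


f_primary = (C_e - C0) / (C_e - C_alpha_max)
f_primary = (39.2 - 20.4) / (39.2 - 10.1)
f_primary = 0.646048
f_eutectic = 1 - 0.646048 = 0.354


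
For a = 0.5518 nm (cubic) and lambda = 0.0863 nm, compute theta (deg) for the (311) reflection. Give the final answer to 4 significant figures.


d = a / sqrt(h^2+k^2+l^2)
d = 0.5518 / sqrt(11) = 0.166374 nm
lambda = 2*d*sin(theta)  =>  sin(theta) = lambda / (2*d)
sin(theta) = 0.0863 / (2 * 0.166374) = 0.259355
theta = 15.03 deg


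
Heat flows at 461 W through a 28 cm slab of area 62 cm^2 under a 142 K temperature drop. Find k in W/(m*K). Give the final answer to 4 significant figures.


k = Q*L / (A*dT)
L = 0.28 m, A = 6.2e-03 m^2
k = 461 * 0.28 / (6.2e-03 * 142)
k = 146.6 W/(m*K)


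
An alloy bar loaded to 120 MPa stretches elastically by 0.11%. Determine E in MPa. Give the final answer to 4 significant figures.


E = sigma / epsilon
epsilon = 0.11% = 1.1e-03
E = 120 / 1.1e-03
E = 109100 MPa


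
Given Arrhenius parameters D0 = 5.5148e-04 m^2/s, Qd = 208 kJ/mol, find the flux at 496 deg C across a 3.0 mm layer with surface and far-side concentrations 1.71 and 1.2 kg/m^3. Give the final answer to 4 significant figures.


Step 1: D = D0 * exp(-Qd/(R*T))
T = 496 + 273.15 = 769.15 K
D = 5.5148e-04 * exp(-208e3 / (8.314 * 769.15)) = 4.12373e-18 m^2/s
Step 2: J = D * (C1 - C2) / dx
J = 4.12373e-18 * (1.71 - 1.2) / 3e-03
J = 7.01e-16 kg/(m^2*s)


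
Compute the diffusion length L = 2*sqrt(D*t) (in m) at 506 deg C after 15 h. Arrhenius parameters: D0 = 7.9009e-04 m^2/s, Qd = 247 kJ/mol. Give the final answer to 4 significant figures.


Step 1: D = D0 * exp(-Qd/(R*T))
T = 779.15 K
D = 7.9009e-04 * exp(-247e3 / (8.314 * 779.15)) = 2.17803e-20 m^2/s
Step 2: L = 2*sqrt(D*t)
t = 15 h = 54000 s
L = 2*sqrt(2.17803e-20 * 54000) = 6.859e-08 m


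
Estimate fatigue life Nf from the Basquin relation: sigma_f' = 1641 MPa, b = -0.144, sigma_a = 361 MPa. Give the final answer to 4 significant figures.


sigma_a = sigma_f' * (2*Nf)^b
2*Nf = (sigma_a / sigma_f')^(1/b)
2*Nf = (361 / 1641)^(1/-0.144)
2*Nf = 36870.3
Nf = 18440 cycles


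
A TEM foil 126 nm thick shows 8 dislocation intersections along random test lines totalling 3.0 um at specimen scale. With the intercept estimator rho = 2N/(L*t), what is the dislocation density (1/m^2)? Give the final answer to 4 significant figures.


rho = 2N / (L * t)
L = 3.0 um = 3e-06 m, t = 126 nm = 1.26e-07 m
rho = 2 * 8 / (3e-06 * 1.26e-07)
rho = 4.233e+13 1/m^2


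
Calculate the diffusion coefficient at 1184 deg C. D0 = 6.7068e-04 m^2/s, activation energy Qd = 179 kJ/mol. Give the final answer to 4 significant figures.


D = D0 * exp(-Qd / (R*T))
T = 1457.15 K
D = 6.7068e-04 * exp(-179e3 / (8.314 * 1457.15))
D = 2.568e-10 m^2/s


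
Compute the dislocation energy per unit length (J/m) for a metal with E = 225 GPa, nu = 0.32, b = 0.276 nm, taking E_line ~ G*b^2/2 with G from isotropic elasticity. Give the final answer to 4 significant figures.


Step 1: G = E / (2*(1+nu))
G = 225 / (2*(1+0.32)) = 85.2273 GPa = 8.52273e+10 Pa
Step 2: E_line = G*b^2/2
b = 0.276 nm = 2.76e-10 m
E_line = 0.5 * 8.52273e+10 * (2.76e-10)^2 = 3.246e-09 J/m


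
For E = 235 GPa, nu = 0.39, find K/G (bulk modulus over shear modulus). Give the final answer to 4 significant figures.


G = E / (2*(1+nu))
G = 235 / (2*(1+0.39)) = 84.5324 GPa
K = E / (3*(1-2*nu))
K = 235 / (3*(1-2*0.39)) = 356.061 GPa
K/G = 356.061 / 84.5324 = 4.212


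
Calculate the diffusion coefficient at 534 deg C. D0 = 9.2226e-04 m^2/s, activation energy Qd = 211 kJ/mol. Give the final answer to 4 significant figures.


D = D0 * exp(-Qd / (R*T))
T = 807.15 K
D = 9.2226e-04 * exp(-211e3 / (8.314 * 807.15))
D = 2.039e-17 m^2/s


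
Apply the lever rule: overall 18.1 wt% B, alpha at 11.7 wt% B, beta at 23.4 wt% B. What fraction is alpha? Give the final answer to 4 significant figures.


f_alpha = (C_beta - C0) / (C_beta - C_alpha)
f_alpha = (23.4 - 18.1) / (23.4 - 11.7)
f_alpha = 0.453


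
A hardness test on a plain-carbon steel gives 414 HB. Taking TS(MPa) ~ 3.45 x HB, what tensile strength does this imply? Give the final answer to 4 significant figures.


TS (MPa) = 3.45 * HB
TS = 3.45 * 414
TS = 1428 MPa


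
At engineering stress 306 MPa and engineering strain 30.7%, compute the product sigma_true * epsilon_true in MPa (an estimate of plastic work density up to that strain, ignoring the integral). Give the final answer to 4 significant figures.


sigma_true = sigma_eng * (1 + epsilon_eng)
sigma_true = 306 * (1 + 0.307) = 399.942 MPa
epsilon_true = ln(1 + epsilon_eng)
epsilon_true = ln(1 + 0.307) = 0.267734
sigma_true * epsilon_true = 399.942 * 0.267734 = 107.1 MPa


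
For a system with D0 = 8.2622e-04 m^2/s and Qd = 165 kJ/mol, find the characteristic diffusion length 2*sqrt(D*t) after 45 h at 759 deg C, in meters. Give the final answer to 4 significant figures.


Step 1: D = D0 * exp(-Qd/(R*T))
T = 1032.15 K
D = 8.2622e-04 * exp(-165e3 / (8.314 * 1032.15)) = 3.68586e-12 m^2/s
Step 2: L = 2*sqrt(D*t)
t = 45 h = 162000 s
L = 2*sqrt(3.68586e-12 * 162000) = 1.545e-03 m


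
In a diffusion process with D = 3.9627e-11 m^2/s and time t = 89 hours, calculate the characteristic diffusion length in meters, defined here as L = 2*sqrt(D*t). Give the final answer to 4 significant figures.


t = 89 hr = 320400 s
Diffusion length = 2*sqrt(D*t)
= 2*sqrt(3.9627e-11 * 320400)
= 7.126e-03 m


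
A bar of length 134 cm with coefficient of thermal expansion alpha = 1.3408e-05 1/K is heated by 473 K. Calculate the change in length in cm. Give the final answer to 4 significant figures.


dL = L0 * alpha * dT
dL = 134 * 1.3408e-05 * 473
dL = 0.8498 cm


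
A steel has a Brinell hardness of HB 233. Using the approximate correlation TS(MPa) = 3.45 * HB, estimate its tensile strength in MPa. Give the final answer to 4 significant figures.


TS (MPa) = 3.45 * HB
TS = 3.45 * 233
TS = 803.9 MPa


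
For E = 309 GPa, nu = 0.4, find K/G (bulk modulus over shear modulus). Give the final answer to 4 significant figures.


G = E / (2*(1+nu))
G = 309 / (2*(1+0.4)) = 110.357 GPa
K = E / (3*(1-2*nu))
K = 309 / (3*(1-2*0.4)) = 515 GPa
K/G = 515 / 110.357 = 4.667


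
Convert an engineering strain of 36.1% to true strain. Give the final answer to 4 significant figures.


epsilon_true = ln(1 + epsilon_eng)
epsilon_true = ln(1 + 0.361)
epsilon_true = 0.3082


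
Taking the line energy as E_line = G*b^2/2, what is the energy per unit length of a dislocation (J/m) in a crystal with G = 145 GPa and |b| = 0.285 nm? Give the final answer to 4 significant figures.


E = G*b^2/2
b = 0.285 nm = 2.85e-10 m
G = 145 GPa = 1.45e+11 Pa
E = 0.5 * 1.45e+11 * (2.85e-10)^2
E = 5.889e-09 J/m


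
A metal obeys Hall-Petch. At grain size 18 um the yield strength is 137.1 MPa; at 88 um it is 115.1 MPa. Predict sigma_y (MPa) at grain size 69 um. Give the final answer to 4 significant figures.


sigma_y = sigma0 + k / sqrt(d)
1/sqrt(d1) = 1/sqrt(1.8e-05) = 235.702;  1/sqrt(d2) = 106.6
k = (sigma1 - sigma2) / (1/sqrt(d1) - 1/sqrt(d2)) = (137.1 - 115.1) / (235.702 - 106.6) = 0.170408 MPa*m^0.5
sigma0 = sigma1 - k/sqrt(d1) = 137.1 - 0.170408*235.702 = 96.9344 MPa
sigma_y(d3) = 96.9344 + 0.170408 / sqrt(6.9e-05) = 117.4 MPa


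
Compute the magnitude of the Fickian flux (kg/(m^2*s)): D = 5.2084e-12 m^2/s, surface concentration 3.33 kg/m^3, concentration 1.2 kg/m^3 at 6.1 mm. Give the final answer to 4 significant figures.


J = -D * (dC/dx) = D * (C1 - C2) / dx
J = 5.2084e-12 * (3.33 - 1.2) / 6.1e-03
J = 1.819e-09 kg/(m^2*s)


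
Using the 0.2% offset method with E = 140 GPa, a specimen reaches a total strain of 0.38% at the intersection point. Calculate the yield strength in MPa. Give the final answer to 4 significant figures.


Offset strain = 0.002
Elastic strain at yield = total_strain - offset = 3.8e-03 - 0.002 = 1.8e-03
sigma_y = E * elastic_strain = 140000 * 1.8e-03
sigma_y = 252 MPa


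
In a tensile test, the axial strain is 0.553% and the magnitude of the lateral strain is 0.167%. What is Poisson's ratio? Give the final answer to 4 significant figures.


nu = -epsilon_lat / epsilon_axial
Lateral strain is contraction (negative), so using magnitudes:
nu = 0.167 / 0.553
nu = 0.302


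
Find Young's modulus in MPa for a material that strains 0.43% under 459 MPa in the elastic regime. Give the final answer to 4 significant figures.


E = sigma / epsilon
epsilon = 0.43% = 4.3e-03
E = 459 / 4.3e-03
E = 106700 MPa


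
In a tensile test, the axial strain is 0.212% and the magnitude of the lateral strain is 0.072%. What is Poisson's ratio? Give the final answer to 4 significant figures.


nu = -epsilon_lat / epsilon_axial
Lateral strain is contraction (negative), so using magnitudes:
nu = 0.072 / 0.212
nu = 0.3396


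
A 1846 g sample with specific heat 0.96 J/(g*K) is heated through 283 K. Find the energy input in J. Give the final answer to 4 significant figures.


Q = m * cp * dT
Q = 1846 * 0.96 * 283
Q = 501500 J


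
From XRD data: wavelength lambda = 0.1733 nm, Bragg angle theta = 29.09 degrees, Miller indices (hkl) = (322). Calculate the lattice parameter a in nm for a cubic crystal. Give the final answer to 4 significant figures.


d = lambda / (2*sin(theta))
d = 0.1733 / (2*sin(29.09 deg))
d = 0.178225 nm
a = d * sqrt(h^2+k^2+l^2) = 0.178225 * sqrt(17)
a = 0.7348 nm


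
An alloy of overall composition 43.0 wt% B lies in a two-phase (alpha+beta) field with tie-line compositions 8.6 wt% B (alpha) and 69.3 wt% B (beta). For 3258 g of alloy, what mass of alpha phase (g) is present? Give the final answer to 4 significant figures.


f_alpha = (C_beta - C0) / (C_beta - C_alpha)
f_alpha = (69.3 - 43.0) / (69.3 - 8.6) = 0.433278
m_alpha = f_alpha * m_total = 0.433278 * 3258 = 1412 g


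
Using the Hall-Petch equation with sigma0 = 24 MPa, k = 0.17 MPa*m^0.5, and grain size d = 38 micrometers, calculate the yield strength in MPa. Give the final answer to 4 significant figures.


sigma_y = sigma0 + k / sqrt(d)
d = 38 um = 3.8e-05 m
sigma_y = 24 + 0.17 / sqrt(3.8e-05)
sigma_y = 51.58 MPa


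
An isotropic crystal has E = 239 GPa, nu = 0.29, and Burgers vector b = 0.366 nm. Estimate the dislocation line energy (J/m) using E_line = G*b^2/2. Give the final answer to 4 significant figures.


Step 1: G = E / (2*(1+nu))
G = 239 / (2*(1+0.29)) = 92.6357 GPa = 9.26357e+10 Pa
Step 2: E_line = G*b^2/2
b = 0.366 nm = 3.66e-10 m
E_line = 0.5 * 9.26357e+10 * (3.66e-10)^2 = 6.205e-09 J/m


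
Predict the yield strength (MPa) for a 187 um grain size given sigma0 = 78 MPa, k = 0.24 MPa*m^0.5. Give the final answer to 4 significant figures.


sigma_y = sigma0 + k / sqrt(d)
d = 187 um = 1.87e-04 m
sigma_y = 78 + 0.24 / sqrt(1.87e-04)
sigma_y = 95.55 MPa


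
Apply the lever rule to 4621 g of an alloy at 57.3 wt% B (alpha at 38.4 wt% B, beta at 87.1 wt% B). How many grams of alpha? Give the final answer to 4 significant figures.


f_alpha = (C_beta - C0) / (C_beta - C_alpha)
f_alpha = (87.1 - 57.3) / (87.1 - 38.4) = 0.61191
m_alpha = f_alpha * m_total = 0.61191 * 4621 = 2828 g


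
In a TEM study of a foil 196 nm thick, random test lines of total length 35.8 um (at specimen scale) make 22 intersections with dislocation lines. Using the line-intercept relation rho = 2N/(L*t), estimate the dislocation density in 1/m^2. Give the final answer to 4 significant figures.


rho = 2N / (L * t)
L = 35.8 um = 3.58e-05 m, t = 196 nm = 1.96e-07 m
rho = 2 * 22 / (3.58e-05 * 1.96e-07)
rho = 6.271e+12 1/m^2


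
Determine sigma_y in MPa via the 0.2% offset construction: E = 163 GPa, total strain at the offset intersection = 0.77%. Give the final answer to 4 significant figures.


Offset strain = 0.002
Elastic strain at yield = total_strain - offset = 7.7e-03 - 0.002 = 5.7e-03
sigma_y = E * elastic_strain = 163000 * 5.7e-03
sigma_y = 929.1 MPa


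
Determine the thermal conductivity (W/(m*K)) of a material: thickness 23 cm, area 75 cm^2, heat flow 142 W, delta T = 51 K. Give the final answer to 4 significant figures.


k = Q*L / (A*dT)
L = 0.23 m, A = 7.5e-03 m^2
k = 142 * 0.23 / (7.5e-03 * 51)
k = 85.39 W/(m*K)


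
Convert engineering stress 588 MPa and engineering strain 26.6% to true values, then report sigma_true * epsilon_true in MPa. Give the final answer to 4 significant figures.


sigma_true = sigma_eng * (1 + epsilon_eng)
sigma_true = 588 * (1 + 0.266) = 744.408 MPa
epsilon_true = ln(1 + epsilon_eng)
epsilon_true = ln(1 + 0.266) = 0.235862
sigma_true * epsilon_true = 744.408 * 0.235862 = 175.6 MPa


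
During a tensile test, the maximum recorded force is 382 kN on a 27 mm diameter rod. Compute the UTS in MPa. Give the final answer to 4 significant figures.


A0 = pi*(d/2)^2 = pi*(27/2)^2 = 572.555 mm^2
UTS = F_max / A0 = 382*1000 / 572.555
UTS = 667.2 MPa


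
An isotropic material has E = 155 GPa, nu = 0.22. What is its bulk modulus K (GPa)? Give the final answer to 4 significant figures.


K = E / (3*(1-2*nu))
K = 155 / (3*(1-2*0.22))
K = 92.26 GPa


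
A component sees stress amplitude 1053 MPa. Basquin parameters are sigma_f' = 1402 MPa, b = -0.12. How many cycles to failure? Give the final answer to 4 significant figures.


sigma_a = sigma_f' * (2*Nf)^b
2*Nf = (sigma_a / sigma_f')^(1/b)
2*Nf = (1053 / 1402)^(1/-0.12)
2*Nf = 10.8642
Nf = 5.432 cycles


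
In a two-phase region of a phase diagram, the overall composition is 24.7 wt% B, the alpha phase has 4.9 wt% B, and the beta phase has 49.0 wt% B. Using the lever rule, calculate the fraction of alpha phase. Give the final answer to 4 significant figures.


f_alpha = (C_beta - C0) / (C_beta - C_alpha)
f_alpha = (49.0 - 24.7) / (49.0 - 4.9)
f_alpha = 0.551


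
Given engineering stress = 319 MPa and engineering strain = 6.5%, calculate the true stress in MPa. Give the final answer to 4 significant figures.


sigma_true = sigma_eng * (1 + epsilon_eng)
sigma_true = 319 * (1 + 0.065)
sigma_true = 339.7 MPa


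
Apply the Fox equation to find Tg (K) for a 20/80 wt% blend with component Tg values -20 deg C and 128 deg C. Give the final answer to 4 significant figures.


1/Tg = w1/Tg1 + w2/Tg2 (in Kelvin)
Tg1 = 253.15 K, Tg2 = 401.15 K
1/Tg = 0.2/253.15 + 0.8/401.15
Tg = 359.2 K


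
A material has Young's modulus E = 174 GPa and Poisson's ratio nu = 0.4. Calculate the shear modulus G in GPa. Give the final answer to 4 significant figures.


G = E / (2*(1+nu))
G = 174 / (2*(1+0.4))
G = 62.14 GPa


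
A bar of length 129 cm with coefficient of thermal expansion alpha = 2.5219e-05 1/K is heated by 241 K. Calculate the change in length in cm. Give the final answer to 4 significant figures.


dL = L0 * alpha * dT
dL = 129 * 2.5219e-05 * 241
dL = 0.784 cm


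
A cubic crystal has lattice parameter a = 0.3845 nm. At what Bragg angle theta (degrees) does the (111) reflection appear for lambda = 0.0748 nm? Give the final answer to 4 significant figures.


d = a / sqrt(h^2+k^2+l^2)
d = 0.3845 / sqrt(3) = 0.221991 nm
lambda = 2*d*sin(theta)  =>  sin(theta) = lambda / (2*d)
sin(theta) = 0.0748 / (2 * 0.221991) = 0.168475
theta = 9.699 deg


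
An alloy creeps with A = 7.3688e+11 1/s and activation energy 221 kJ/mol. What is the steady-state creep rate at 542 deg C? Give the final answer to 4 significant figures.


rate = A * exp(-Q / (R*T))
T = 542 + 273.15 = 815.15 K
rate = 7.3688e+11 * exp(-221e3 / (8.314 * 815.15))
rate = 5.073e-03 1/s


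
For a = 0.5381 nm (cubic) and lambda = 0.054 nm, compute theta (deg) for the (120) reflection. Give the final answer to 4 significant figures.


d = a / sqrt(h^2+k^2+l^2)
d = 0.5381 / sqrt(5) = 0.240646 nm
lambda = 2*d*sin(theta)  =>  sin(theta) = lambda / (2*d)
sin(theta) = 0.054 / (2 * 0.240646) = 0.112198
theta = 6.442 deg


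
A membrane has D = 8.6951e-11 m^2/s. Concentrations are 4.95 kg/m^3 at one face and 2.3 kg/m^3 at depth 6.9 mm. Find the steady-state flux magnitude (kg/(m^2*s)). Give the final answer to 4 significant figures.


J = -D * (dC/dx) = D * (C1 - C2) / dx
J = 8.6951e-11 * (4.95 - 2.3) / 6.9e-03
J = 3.339e-08 kg/(m^2*s)


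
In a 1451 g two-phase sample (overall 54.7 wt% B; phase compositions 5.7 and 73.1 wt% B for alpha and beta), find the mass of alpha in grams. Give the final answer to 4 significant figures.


f_alpha = (C_beta - C0) / (C_beta - C_alpha)
f_alpha = (73.1 - 54.7) / (73.1 - 5.7) = 0.272997
m_alpha = f_alpha * m_total = 0.272997 * 1451 = 396.1 g


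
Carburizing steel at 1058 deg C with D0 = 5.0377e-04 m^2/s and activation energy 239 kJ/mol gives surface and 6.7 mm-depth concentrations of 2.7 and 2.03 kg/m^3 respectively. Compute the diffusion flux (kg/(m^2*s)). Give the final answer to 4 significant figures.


Step 1: D = D0 * exp(-Qd/(R*T))
T = 1058 + 273.15 = 1331.15 K
D = 5.0377e-04 * exp(-239e3 / (8.314 * 1331.15)) = 2.10609e-13 m^2/s
Step 2: J = D * (C1 - C2) / dx
J = 2.10609e-13 * (2.7 - 2.03) / 6.7e-03
J = 2.106e-11 kg/(m^2*s)


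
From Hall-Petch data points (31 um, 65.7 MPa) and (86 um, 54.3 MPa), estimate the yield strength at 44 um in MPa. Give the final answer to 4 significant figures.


sigma_y = sigma0 + k / sqrt(d)
1/sqrt(d1) = 1/sqrt(3.1e-05) = 179.605;  1/sqrt(d2) = 107.833
k = (sigma1 - sigma2) / (1/sqrt(d1) - 1/sqrt(d2)) = (65.7 - 54.3) / (179.605 - 107.833) = 0.158835 MPa*m^0.5
sigma0 = sigma1 - k/sqrt(d1) = 65.7 - 0.158835*179.605 = 37.1724 MPa
sigma_y(d3) = 37.1724 + 0.158835 / sqrt(4.4e-05) = 61.12 MPa


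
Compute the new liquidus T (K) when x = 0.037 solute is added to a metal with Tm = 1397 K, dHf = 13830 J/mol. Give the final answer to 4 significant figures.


dT = R*Tm^2*x / dHf
dT = 8.314 * 1397^2 * 0.037 / 13830
dT = 43.4093 K
T_new = 1397 - 43.4093 = 1354 K


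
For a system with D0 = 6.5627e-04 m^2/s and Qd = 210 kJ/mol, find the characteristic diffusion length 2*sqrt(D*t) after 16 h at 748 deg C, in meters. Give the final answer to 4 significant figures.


Step 1: D = D0 * exp(-Qd/(R*T))
T = 1021.15 K
D = 6.5627e-04 * exp(-210e3 / (8.314 * 1021.15)) = 1.18745e-14 m^2/s
Step 2: L = 2*sqrt(D*t)
t = 16 h = 57600 s
L = 2*sqrt(1.18745e-14 * 57600) = 5.231e-05 m


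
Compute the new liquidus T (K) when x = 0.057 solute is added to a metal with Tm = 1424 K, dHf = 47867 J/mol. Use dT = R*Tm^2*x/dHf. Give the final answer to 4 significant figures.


dT = R*Tm^2*x / dHf
dT = 8.314 * 1424^2 * 0.057 / 47867
dT = 20.0756 K
T_new = 1424 - 20.0756 = 1404 K


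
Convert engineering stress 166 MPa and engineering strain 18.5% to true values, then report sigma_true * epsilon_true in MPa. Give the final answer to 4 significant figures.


sigma_true = sigma_eng * (1 + epsilon_eng)
sigma_true = 166 * (1 + 0.185) = 196.71 MPa
epsilon_true = ln(1 + epsilon_eng)
epsilon_true = ln(1 + 0.185) = 0.169743
sigma_true * epsilon_true = 196.71 * 0.169743 = 33.39 MPa


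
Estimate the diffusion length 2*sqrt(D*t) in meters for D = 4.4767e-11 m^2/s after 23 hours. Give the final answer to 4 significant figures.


t = 23 hr = 82800 s
Diffusion length = 2*sqrt(D*t)
= 2*sqrt(4.4767e-11 * 82800)
= 3.851e-03 m


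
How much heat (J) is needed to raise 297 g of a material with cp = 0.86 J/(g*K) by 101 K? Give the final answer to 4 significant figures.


Q = m * cp * dT
Q = 297 * 0.86 * 101
Q = 25800 J


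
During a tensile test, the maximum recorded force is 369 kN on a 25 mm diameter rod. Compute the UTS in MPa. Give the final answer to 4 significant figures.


A0 = pi*(d/2)^2 = pi*(25/2)^2 = 490.874 mm^2
UTS = F_max / A0 = 369*1000 / 490.874
UTS = 751.7 MPa


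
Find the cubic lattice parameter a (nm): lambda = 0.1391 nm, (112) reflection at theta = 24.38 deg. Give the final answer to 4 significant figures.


d = lambda / (2*sin(theta))
d = 0.1391 / (2*sin(24.38 deg))
d = 0.168489 nm
a = d * sqrt(h^2+k^2+l^2) = 0.168489 * sqrt(6)
a = 0.4127 nm


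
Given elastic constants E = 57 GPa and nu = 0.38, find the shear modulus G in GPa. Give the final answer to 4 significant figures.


G = E / (2*(1+nu))
G = 57 / (2*(1+0.38))
G = 20.65 GPa


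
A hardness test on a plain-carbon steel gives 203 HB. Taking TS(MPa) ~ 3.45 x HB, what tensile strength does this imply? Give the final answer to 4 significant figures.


TS (MPa) = 3.45 * HB
TS = 3.45 * 203
TS = 700.4 MPa


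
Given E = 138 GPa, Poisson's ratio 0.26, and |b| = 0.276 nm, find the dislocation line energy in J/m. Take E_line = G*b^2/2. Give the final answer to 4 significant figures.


Step 1: G = E / (2*(1+nu))
G = 138 / (2*(1+0.26)) = 54.7619 GPa = 5.47619e+10 Pa
Step 2: E_line = G*b^2/2
b = 0.276 nm = 2.76e-10 m
E_line = 0.5 * 5.47619e+10 * (2.76e-10)^2 = 2.086e-09 J/m


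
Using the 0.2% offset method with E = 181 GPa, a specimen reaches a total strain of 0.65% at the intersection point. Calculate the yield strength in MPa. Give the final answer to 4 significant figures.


Offset strain = 0.002
Elastic strain at yield = total_strain - offset = 6.5e-03 - 0.002 = 4.5e-03
sigma_y = E * elastic_strain = 181000 * 4.5e-03
sigma_y = 814.5 MPa


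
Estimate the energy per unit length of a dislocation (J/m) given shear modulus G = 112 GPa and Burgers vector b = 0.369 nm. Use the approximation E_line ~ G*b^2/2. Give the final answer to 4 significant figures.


E = G*b^2/2
b = 0.369 nm = 3.69e-10 m
G = 112 GPa = 1.12e+11 Pa
E = 0.5 * 1.12e+11 * (3.69e-10)^2
E = 7.625e-09 J/m


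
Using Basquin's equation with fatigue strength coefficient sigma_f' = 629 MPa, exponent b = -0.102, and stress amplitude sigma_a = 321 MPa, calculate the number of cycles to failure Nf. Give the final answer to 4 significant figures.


sigma_a = sigma_f' * (2*Nf)^b
2*Nf = (sigma_a / sigma_f')^(1/b)
2*Nf = (321 / 629)^(1/-0.102)
2*Nf = 731.43
Nf = 365.7 cycles


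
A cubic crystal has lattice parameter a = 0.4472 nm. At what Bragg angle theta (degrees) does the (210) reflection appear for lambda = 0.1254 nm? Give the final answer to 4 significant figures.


d = a / sqrt(h^2+k^2+l^2)
d = 0.4472 / sqrt(5) = 0.199994 nm
lambda = 2*d*sin(theta)  =>  sin(theta) = lambda / (2*d)
sin(theta) = 0.1254 / (2 * 0.199994) = 0.31351
theta = 18.27 deg


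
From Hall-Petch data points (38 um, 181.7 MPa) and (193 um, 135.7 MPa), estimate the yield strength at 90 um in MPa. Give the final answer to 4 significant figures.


sigma_y = sigma0 + k / sqrt(d)
1/sqrt(d1) = 1/sqrt(3.8e-05) = 162.221;  1/sqrt(d2) = 71.9816
k = (sigma1 - sigma2) / (1/sqrt(d1) - 1/sqrt(d2)) = (181.7 - 135.7) / (162.221 - 71.9816) = 0.509753 MPa*m^0.5
sigma0 = sigma1 - k/sqrt(d1) = 181.7 - 0.509753*162.221 = 99.0072 MPa
sigma_y(d3) = 99.0072 + 0.509753 / sqrt(9e-05) = 152.7 MPa


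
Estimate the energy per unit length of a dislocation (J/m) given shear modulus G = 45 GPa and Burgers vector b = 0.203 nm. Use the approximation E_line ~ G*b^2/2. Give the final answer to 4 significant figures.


E = G*b^2/2
b = 0.203 nm = 2.03e-10 m
G = 45 GPa = 4.5e+10 Pa
E = 0.5 * 4.5e+10 * (2.03e-10)^2
E = 9.272e-10 J/m


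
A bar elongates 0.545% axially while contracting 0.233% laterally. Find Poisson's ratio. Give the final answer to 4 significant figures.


nu = -epsilon_lat / epsilon_axial
Lateral strain is contraction (negative), so using magnitudes:
nu = 0.233 / 0.545
nu = 0.4275


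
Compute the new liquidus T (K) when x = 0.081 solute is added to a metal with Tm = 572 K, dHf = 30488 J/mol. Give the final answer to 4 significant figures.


dT = R*Tm^2*x / dHf
dT = 8.314 * 572^2 * 0.081 / 30488
dT = 7.227 K
T_new = 572 - 7.227 = 564.8 K


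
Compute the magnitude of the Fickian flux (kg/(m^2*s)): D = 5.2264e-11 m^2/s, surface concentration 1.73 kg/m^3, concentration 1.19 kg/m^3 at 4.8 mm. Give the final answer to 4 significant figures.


J = -D * (dC/dx) = D * (C1 - C2) / dx
J = 5.2264e-11 * (1.73 - 1.19) / 4.8e-03
J = 5.88e-09 kg/(m^2*s)


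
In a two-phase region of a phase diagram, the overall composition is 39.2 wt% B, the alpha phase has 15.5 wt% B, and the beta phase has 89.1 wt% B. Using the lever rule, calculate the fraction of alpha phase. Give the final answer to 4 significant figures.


f_alpha = (C_beta - C0) / (C_beta - C_alpha)
f_alpha = (89.1 - 39.2) / (89.1 - 15.5)
f_alpha = 0.678


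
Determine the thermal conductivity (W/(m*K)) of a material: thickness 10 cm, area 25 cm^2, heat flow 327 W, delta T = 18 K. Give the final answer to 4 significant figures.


k = Q*L / (A*dT)
L = 0.1 m, A = 2.5e-03 m^2
k = 327 * 0.1 / (2.5e-03 * 18)
k = 726.7 W/(m*K)


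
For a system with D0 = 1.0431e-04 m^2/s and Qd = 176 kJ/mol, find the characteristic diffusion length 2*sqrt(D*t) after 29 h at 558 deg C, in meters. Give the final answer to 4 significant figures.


Step 1: D = D0 * exp(-Qd/(R*T))
T = 831.15 K
D = 1.0431e-04 * exp(-176e3 / (8.314 * 831.15)) = 9.05713e-16 m^2/s
Step 2: L = 2*sqrt(D*t)
t = 29 h = 104400 s
L = 2*sqrt(9.05713e-16 * 104400) = 1.945e-05 m


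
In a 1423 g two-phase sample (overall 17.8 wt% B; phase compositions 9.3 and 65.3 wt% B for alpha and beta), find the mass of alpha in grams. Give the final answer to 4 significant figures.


f_alpha = (C_beta - C0) / (C_beta - C_alpha)
f_alpha = (65.3 - 17.8) / (65.3 - 9.3) = 0.848214
m_alpha = f_alpha * m_total = 0.848214 * 1423 = 1207 g


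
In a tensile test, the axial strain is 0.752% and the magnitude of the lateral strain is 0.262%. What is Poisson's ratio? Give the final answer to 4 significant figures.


nu = -epsilon_lat / epsilon_axial
Lateral strain is contraction (negative), so using magnitudes:
nu = 0.262 / 0.752
nu = 0.3484


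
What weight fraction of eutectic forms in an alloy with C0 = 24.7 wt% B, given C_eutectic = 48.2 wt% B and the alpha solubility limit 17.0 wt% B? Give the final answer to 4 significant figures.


f_primary = (C_e - C0) / (C_e - C_alpha_max)
f_primary = (48.2 - 24.7) / (48.2 - 17.0)
f_primary = 0.753205
f_eutectic = 1 - 0.753205 = 0.2468


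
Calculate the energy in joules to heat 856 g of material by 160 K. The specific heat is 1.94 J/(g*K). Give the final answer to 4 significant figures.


Q = m * cp * dT
Q = 856 * 1.94 * 160
Q = 265700 J


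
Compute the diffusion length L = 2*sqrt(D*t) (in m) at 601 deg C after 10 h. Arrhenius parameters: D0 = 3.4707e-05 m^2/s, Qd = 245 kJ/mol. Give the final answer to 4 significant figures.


Step 1: D = D0 * exp(-Qd/(R*T))
T = 874.15 K
D = 3.4707e-05 * exp(-245e3 / (8.314 * 874.15)) = 7.94269e-20 m^2/s
Step 2: L = 2*sqrt(D*t)
t = 10 h = 36000 s
L = 2*sqrt(7.94269e-20 * 36000) = 1.069e-07 m


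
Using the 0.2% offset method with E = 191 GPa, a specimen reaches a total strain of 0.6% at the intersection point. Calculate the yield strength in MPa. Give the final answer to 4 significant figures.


Offset strain = 0.002
Elastic strain at yield = total_strain - offset = 6e-03 - 0.002 = 4e-03
sigma_y = E * elastic_strain = 191000 * 4e-03
sigma_y = 764 MPa


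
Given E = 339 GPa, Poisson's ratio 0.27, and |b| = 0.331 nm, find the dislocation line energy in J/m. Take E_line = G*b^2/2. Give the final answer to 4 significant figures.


Step 1: G = E / (2*(1+nu))
G = 339 / (2*(1+0.27)) = 133.465 GPa = 1.33465e+11 Pa
Step 2: E_line = G*b^2/2
b = 0.331 nm = 3.31e-10 m
E_line = 0.5 * 1.33465e+11 * (3.31e-10)^2 = 7.311e-09 J/m


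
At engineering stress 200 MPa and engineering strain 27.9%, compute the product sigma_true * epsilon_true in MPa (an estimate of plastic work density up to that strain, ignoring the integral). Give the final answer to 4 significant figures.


sigma_true = sigma_eng * (1 + epsilon_eng)
sigma_true = 200 * (1 + 0.279) = 255.8 MPa
epsilon_true = ln(1 + epsilon_eng)
epsilon_true = ln(1 + 0.279) = 0.246079
sigma_true * epsilon_true = 255.8 * 0.246079 = 62.95 MPa
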